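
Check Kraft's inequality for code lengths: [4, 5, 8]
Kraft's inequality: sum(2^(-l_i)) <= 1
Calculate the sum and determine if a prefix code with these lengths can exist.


Sum = 2^(-4) + 2^(-5) + 2^(-8)
    = 0.0625 + 0.03125 + 0.00390625
    = 25/256 = 0.09765625
Since 0.09765625 <= 1, Kraft's inequality IS satisfied.
A prefix code with these lengths CAN exist.

Kraft sum = 0.09765625. Satisfied.


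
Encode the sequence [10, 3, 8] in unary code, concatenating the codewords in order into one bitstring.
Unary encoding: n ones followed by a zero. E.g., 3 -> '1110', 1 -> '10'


Encode each number as n ones followed by a terminating 0:
  10 -> 11111111110 (11 bits)
  3 -> 1110 (4 bits)
  8 -> 111111110 (9 bits)
Total length = 11 + 4 + 9 = 24 bits.

Unary([10, 3, 8]) = 111111111101110111111110 (24 bits)


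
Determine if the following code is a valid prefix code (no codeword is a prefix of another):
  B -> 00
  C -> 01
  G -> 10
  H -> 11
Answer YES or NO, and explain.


Checking each pair (does one codeword prefix another?):
  B='00' vs C='01': no prefix
  B='00' vs G='10': no prefix
  B='00' vs H='11': no prefix
  C='01' vs B='00': no prefix
  C='01' vs G='10': no prefix
  C='01' vs H='11': no prefix
  G='10' vs B='00': no prefix
  G='10' vs C='01': no prefix
  G='10' vs H='11': no prefix
  H='11' vs B='00': no prefix
  H='11' vs C='01': no prefix
  H='11' vs G='10': no prefix
No violation found over all pairs.

YES -- this is a valid prefix code. No codeword is a prefix of any other codeword.


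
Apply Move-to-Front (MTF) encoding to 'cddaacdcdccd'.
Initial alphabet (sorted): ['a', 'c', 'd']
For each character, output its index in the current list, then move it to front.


MTF encoding:
'c': index 1 in ['a', 'c', 'd'] -> ['c', 'a', 'd']
'd': index 2 in ['c', 'a', 'd'] -> ['d', 'c', 'a']
'd': index 0 in ['d', 'c', 'a'] -> ['d', 'c', 'a']
'a': index 2 in ['d', 'c', 'a'] -> ['a', 'd', 'c']
'a': index 0 in ['a', 'd', 'c'] -> ['a', 'd', 'c']
'c': index 2 in ['a', 'd', 'c'] -> ['c', 'a', 'd']
'd': index 2 in ['c', 'a', 'd'] -> ['d', 'c', 'a']
'c': index 1 in ['d', 'c', 'a'] -> ['c', 'd', 'a']
'd': index 1 in ['c', 'd', 'a'] -> ['d', 'c', 'a']
'c': index 1 in ['d', 'c', 'a'] -> ['c', 'd', 'a']
'c': index 0 in ['c', 'd', 'a'] -> ['c', 'd', 'a']
'd': index 1 in ['c', 'd', 'a'] -> ['d', 'c', 'a']


Output: [1, 2, 0, 2, 0, 2, 2, 1, 1, 1, 0, 1]


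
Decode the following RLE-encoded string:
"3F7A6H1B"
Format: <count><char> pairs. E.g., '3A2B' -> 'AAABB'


Expanding each <count><char> pair:
  3F -> 'FFF'
  7A -> 'AAAAAAA'
  6H -> 'HHHHHH'
  1B -> 'B'

Decoded = FFFAAAAAAAHHHHHHB


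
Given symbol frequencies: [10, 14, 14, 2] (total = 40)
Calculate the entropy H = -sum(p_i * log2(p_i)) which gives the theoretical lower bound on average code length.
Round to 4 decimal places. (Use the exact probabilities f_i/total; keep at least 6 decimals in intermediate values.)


Per-symbol terms -p_i * log2(p_i) with p_i = f_i/40:
  p = 10/40 = 0.250000: log2(p) = -2.000000, -p*log2(p) = 0.500000
  p = 14/40 = 0.350000: log2(p) = -1.514573, -p*log2(p) = 0.530101
  p = 14/40 = 0.350000: log2(p) = -1.514573, -p*log2(p) = 0.530101
  p = 2/40 = 0.050000: log2(p) = -4.321928, -p*log2(p) = 0.216096
H = 0.500000 + 0.530101 + 0.530101 + 0.216096 = 1.776298

H = 1.7763 bits/symbol


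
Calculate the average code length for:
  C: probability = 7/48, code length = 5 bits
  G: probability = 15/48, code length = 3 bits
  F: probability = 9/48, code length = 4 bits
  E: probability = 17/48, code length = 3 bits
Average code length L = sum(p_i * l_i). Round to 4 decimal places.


Weighted contributions p_i * l_i:
  C: (7/48) * 5 = 35/48
  G: (15/48) * 3 = 45/48
  F: (9/48) * 4 = 36/48
  E: (17/48) * 3 = 51/48
Sum = (35 + 45 + 36 + 51)/48 = 167/48

L = 167/48 = 3.4792 bits/symbol


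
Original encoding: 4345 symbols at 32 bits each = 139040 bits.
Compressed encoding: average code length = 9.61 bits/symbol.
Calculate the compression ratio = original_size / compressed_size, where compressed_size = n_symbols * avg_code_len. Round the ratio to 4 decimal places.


original_size = n_symbols * orig_bits = 4345 * 32 = 139040 bits
compressed_size = n_symbols * avg_code_len = 4345 * 9.61 = 41755.45 bits
ratio = original_size / compressed_size = 139040 / 41755.45 = 3.3299

Compression ratio = 3.3299


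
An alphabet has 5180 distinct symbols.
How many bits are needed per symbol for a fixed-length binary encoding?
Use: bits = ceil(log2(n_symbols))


log2(5180) = 12.3387
Bracket: 2^12 = 4096 < 5180 <= 2^13 = 8192
So ceil(log2(5180)) = 13

bits = ceil(log2(5180)) = ceil(12.3387) = 13 bits


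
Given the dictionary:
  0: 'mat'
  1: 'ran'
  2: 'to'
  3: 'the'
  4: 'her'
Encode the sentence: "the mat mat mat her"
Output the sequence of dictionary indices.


Look up each word in the dictionary:
  'the' -> 3
  'mat' -> 0
  'mat' -> 0
  'mat' -> 0
  'her' -> 4

Encoded: [3, 0, 0, 0, 4]


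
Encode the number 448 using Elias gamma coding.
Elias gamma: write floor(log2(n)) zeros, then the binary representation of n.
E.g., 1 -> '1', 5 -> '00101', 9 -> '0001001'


num_bits = floor(log2(448)) + 1 = 9
leading_zeros = num_bits - 1 = 8
binary(448) = 111000000

Elias gamma(448) = '00000000' + '111000000' = 00000000111000000 (17 bits)


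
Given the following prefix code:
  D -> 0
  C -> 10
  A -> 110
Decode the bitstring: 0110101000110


Decoding step by step:
Bits 0 -> D
Bits 110 -> A
Bits 10 -> C
Bits 10 -> C
Bits 0 -> D
Bits 0 -> D
Bits 110 -> A


Decoded message: DACCDDA


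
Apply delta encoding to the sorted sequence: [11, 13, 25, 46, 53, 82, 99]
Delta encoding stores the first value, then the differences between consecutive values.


First value: 11
Deltas:
  13 - 11 = 2
  25 - 13 = 12
  46 - 25 = 21
  53 - 46 = 7
  82 - 53 = 29
  99 - 82 = 17


Delta encoded: [11, 2, 12, 21, 7, 29, 17]


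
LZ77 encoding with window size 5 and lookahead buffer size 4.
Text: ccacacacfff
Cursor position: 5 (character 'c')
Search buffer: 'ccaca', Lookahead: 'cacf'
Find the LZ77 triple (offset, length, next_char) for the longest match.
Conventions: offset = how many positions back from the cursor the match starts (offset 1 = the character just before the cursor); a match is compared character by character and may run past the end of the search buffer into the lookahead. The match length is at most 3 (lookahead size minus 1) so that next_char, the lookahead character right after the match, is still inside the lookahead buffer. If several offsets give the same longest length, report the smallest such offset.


Try each offset into the search buffer:
  offset=1 (pos 4, char 'a'): match length 0
  offset=2 (pos 3, char 'c'): match length 3
  offset=3 (pos 2, char 'a'): match length 0
  offset=4 (pos 1, char 'c'): match length 3
  offset=5 (pos 0, char 'c'): match length 1
Longest match has length 3, found at offsets 2, 4; take the smallest, offset 2.
next_char = character at position 5 + 3 = 8 -> 'f'

Best match: offset=2, length=3 (matching 'cac' starting at position 3)
LZ77 triple: (2, 3, 'f')


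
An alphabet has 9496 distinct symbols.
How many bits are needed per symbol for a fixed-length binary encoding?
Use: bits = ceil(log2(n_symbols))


log2(9496) = 13.2131
Bracket: 2^13 = 8192 < 9496 <= 2^14 = 16384
So ceil(log2(9496)) = 14

bits = ceil(log2(9496)) = ceil(13.2131) = 14 bits


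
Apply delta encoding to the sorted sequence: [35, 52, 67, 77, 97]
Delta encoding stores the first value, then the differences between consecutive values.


First value: 35
Deltas:
  52 - 35 = 17
  67 - 52 = 15
  77 - 67 = 10
  97 - 77 = 20


Delta encoded: [35, 17, 15, 10, 20]


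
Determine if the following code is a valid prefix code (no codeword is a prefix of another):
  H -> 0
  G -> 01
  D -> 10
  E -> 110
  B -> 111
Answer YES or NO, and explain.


Checking each pair (does one codeword prefix another?):
  H='0' vs G='01': prefix -- VIOLATION

NO -- this is NOT a valid prefix code. H (0) is a prefix of G (01).


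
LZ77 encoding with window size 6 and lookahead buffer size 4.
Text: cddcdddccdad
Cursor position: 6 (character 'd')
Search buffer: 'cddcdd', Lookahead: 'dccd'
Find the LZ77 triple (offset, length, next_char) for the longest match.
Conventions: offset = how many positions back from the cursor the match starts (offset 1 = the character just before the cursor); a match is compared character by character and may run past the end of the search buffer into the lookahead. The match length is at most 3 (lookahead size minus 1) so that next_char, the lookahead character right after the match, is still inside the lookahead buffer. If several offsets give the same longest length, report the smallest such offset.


Try each offset into the search buffer:
  offset=1 (pos 5, char 'd'): match length 1
  offset=2 (pos 4, char 'd'): match length 1
  offset=3 (pos 3, char 'c'): match length 0
  offset=4 (pos 2, char 'd'): match length 2
  offset=5 (pos 1, char 'd'): match length 1
  offset=6 (pos 0, char 'c'): match length 0
Longest match has length 2 at offset 4.
next_char = character at position 6 + 2 = 8 -> 'c'

Best match: offset=4, length=2 (matching 'dc' starting at position 2)
LZ77 triple: (4, 2, 'c')


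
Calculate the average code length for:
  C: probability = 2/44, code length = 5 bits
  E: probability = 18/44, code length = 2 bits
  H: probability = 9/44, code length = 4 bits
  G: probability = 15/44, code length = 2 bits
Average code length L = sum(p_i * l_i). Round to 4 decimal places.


Weighted contributions p_i * l_i:
  C: (2/44) * 5 = 10/44
  E: (18/44) * 2 = 36/44
  H: (9/44) * 4 = 36/44
  G: (15/44) * 2 = 30/44
Sum = (10 + 36 + 36 + 30)/44 = 112/44

L = 112/44 = 2.5455 bits/symbol


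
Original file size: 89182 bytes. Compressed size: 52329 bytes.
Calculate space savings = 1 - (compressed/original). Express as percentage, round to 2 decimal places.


ratio = compressed/original = 52329/89182 = 0.586766
savings = 1 - ratio = 1 - 0.586766 = 0.413234
as a percentage: 0.413234 * 100 = 41.32%

Space savings = 1 - 52329/89182 = 41.32%


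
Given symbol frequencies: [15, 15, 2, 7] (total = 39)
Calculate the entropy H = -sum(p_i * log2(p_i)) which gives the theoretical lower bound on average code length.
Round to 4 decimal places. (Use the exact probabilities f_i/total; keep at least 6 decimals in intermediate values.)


Per-symbol terms -p_i * log2(p_i) with p_i = f_i/39:
  p = 15/39 = 0.384615: log2(p) = -1.378512, -p*log2(p) = 0.530197
  p = 15/39 = 0.384615: log2(p) = -1.378512, -p*log2(p) = 0.530197
  p = 2/39 = 0.051282: log2(p) = -4.285402, -p*log2(p) = 0.219764
  p = 7/39 = 0.179487: log2(p) = -2.478047, -p*log2(p) = 0.444778
H = 0.530197 + 0.530197 + 0.219764 + 0.444778 = 1.724936

H = 1.7249 bits/symbol


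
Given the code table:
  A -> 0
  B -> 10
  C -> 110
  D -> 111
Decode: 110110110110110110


Decoding:
110 -> C
110 -> C
110 -> C
110 -> C
110 -> C
110 -> C


Result: CCCCCC


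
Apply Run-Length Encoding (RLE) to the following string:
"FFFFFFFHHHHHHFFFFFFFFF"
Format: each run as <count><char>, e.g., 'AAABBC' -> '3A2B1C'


Scanning runs left to right:
  i=0: run of 'F' x 7 -> '7F'
  i=7: run of 'H' x 6 -> '6H'
  i=13: run of 'F' x 9 -> '9F'

RLE = 7F6H9F


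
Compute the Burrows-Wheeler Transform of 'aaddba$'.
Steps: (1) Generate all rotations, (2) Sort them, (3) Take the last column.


Rotations (sorted):
  0: $aaddba -> last char: a
  1: a$aaddb -> last char: b
  2: aaddba$ -> last char: $
  3: addba$a -> last char: a
  4: ba$aadd -> last char: d
  5: dba$aad -> last char: d
  6: ddba$aa -> last char: a


BWT = ab$adda


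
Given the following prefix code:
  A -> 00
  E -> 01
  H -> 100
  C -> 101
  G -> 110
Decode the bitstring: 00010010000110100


Decoding step by step:
Bits 00 -> A
Bits 01 -> E
Bits 00 -> A
Bits 100 -> H
Bits 00 -> A
Bits 110 -> G
Bits 100 -> H


Decoded message: AEAHAGH


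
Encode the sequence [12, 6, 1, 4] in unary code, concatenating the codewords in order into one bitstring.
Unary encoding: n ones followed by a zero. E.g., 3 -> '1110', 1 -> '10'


Encode each number as n ones followed by a terminating 0:
  12 -> 1111111111110 (13 bits)
  6 -> 1111110 (7 bits)
  1 -> 10 (2 bits)
  4 -> 11110 (5 bits)
Total length = 13 + 7 + 2 + 5 = 27 bits.

Unary([12, 6, 1, 4]) = 111111111111011111101011110 (27 bits)


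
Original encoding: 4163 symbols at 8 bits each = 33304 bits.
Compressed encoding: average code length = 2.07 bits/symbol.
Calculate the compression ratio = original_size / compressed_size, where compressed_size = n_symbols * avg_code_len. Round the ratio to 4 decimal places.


original_size = n_symbols * orig_bits = 4163 * 8 = 33304 bits
compressed_size = n_symbols * avg_code_len = 4163 * 2.07 = 8617.41 bits
ratio = original_size / compressed_size = 33304 / 8617.41 = 3.8647

Compression ratio = 3.8647


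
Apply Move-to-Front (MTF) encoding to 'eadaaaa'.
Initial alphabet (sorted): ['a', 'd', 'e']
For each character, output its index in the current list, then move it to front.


MTF encoding:
'e': index 2 in ['a', 'd', 'e'] -> ['e', 'a', 'd']
'a': index 1 in ['e', 'a', 'd'] -> ['a', 'e', 'd']
'd': index 2 in ['a', 'e', 'd'] -> ['d', 'a', 'e']
'a': index 1 in ['d', 'a', 'e'] -> ['a', 'd', 'e']
'a': index 0 in ['a', 'd', 'e'] -> ['a', 'd', 'e']
'a': index 0 in ['a', 'd', 'e'] -> ['a', 'd', 'e']
'a': index 0 in ['a', 'd', 'e'] -> ['a', 'd', 'e']


Output: [2, 1, 2, 1, 0, 0, 0]


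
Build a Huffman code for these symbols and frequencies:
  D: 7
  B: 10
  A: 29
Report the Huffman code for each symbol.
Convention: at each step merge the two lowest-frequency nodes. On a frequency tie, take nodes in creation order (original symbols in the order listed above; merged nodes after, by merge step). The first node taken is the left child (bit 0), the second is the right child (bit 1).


Huffman tree construction:
Step 1: Merge D(7) + B(10) = 17
Step 2: Merge (D+B)(17) + A(29) = 46
Read each symbol's code off the tree from the root (left child = 0, right child = 1).

Codes:
  D: 00 (length 2)
  B: 01 (length 2)
  A: 1 (length 1)
Average code length: 63/46 = 1.3696 bits/symbol


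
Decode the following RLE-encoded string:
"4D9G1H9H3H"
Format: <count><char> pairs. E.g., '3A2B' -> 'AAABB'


Expanding each <count><char> pair:
  4D -> 'DDDD'
  9G -> 'GGGGGGGGG'
  1H -> 'H'
  9H -> 'HHHHHHHHH'
  3H -> 'HHH'

Decoded = DDDDGGGGGGGGGHHHHHHHHHHHHH


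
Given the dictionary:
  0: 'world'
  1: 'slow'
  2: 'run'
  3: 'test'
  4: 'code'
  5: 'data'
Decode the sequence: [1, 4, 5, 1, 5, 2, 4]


Look up each index in the dictionary:
  1 -> 'slow'
  4 -> 'code'
  5 -> 'data'
  1 -> 'slow'
  5 -> 'data'
  2 -> 'run'
  4 -> 'code'

Decoded: "slow code data slow data run code"


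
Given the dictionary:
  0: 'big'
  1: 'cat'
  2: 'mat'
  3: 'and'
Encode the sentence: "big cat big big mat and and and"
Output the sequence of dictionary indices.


Look up each word in the dictionary:
  'big' -> 0
  'cat' -> 1
  'big' -> 0
  'big' -> 0
  'mat' -> 2
  'and' -> 3
  'and' -> 3
  'and' -> 3

Encoded: [0, 1, 0, 0, 2, 3, 3, 3]


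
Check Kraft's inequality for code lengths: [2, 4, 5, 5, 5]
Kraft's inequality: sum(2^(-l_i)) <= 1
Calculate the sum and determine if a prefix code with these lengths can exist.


Sum = 2^(-2) + 2^(-4) + 2^(-5) + 2^(-5) + 2^(-5)
    = 0.25 + 0.0625 + 0.03125 + 0.03125 + 0.03125
    = 13/32 = 0.40625
Since 0.40625 <= 1, Kraft's inequality IS satisfied.
A prefix code with these lengths CAN exist.

Kraft sum = 0.40625. Satisfied.


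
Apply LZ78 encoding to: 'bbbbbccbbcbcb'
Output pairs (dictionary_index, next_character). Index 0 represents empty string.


LZ78 encoding steps:
Dictionary: {0: ''}
Step 1: w='' (idx 0), next='b' -> output (0, 'b'), add 'b' as idx 1
Step 2: w='b' (idx 1), next='b' -> output (1, 'b'), add 'bb' as idx 2
Step 3: w='bb' (idx 2), next='c' -> output (2, 'c'), add 'bbc' as idx 3
Step 4: w='' (idx 0), next='c' -> output (0, 'c'), add 'c' as idx 4
Step 5: w='bbc' (idx 3), next='b' -> output (3, 'b'), add 'bbcb' as idx 5
Step 6: w='c' (idx 4), next='b' -> output (4, 'b'), add 'cb' as idx 6


Encoded: [(0, 'b'), (1, 'b'), (2, 'c'), (0, 'c'), (3, 'b'), (4, 'b')]


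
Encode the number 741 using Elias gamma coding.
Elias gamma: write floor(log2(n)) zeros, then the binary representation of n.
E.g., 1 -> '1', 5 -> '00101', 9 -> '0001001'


num_bits = floor(log2(741)) + 1 = 10
leading_zeros = num_bits - 1 = 9
binary(741) = 1011100101

Elias gamma(741) = '000000000' + '1011100101' = 0000000001011100101 (19 bits)


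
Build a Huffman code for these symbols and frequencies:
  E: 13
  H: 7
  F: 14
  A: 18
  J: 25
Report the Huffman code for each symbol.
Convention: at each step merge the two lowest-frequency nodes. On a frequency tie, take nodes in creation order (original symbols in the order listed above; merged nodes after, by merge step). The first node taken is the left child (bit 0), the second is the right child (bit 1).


Huffman tree construction:
Step 1: Merge H(7) + E(13) = 20
Step 2: Merge F(14) + A(18) = 32
Step 3: Merge (H+E)(20) + J(25) = 45
Step 4: Merge (F+A)(32) + ((H+E)+J)(45) = 77
Read each symbol's code off the tree from the root (left child = 0, right child = 1).

Codes:
  E: 101 (length 3)
  H: 100 (length 3)
  F: 00 (length 2)
  A: 01 (length 2)
  J: 11 (length 2)
Average code length: 174/77 = 2.2597 bits/symbol


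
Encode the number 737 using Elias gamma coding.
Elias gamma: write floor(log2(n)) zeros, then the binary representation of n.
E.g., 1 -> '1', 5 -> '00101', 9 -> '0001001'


num_bits = floor(log2(737)) + 1 = 10
leading_zeros = num_bits - 1 = 9
binary(737) = 1011100001

Elias gamma(737) = '000000000' + '1011100001' = 0000000001011100001 (19 bits)


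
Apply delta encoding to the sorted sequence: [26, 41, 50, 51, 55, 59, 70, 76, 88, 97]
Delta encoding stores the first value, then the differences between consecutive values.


First value: 26
Deltas:
  41 - 26 = 15
  50 - 41 = 9
  51 - 50 = 1
  55 - 51 = 4
  59 - 55 = 4
  70 - 59 = 11
  76 - 70 = 6
  88 - 76 = 12
  97 - 88 = 9


Delta encoded: [26, 15, 9, 1, 4, 4, 11, 6, 12, 9]


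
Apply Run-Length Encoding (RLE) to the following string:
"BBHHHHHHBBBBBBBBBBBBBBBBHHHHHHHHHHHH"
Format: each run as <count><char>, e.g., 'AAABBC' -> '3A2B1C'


Scanning runs left to right:
  i=0: run of 'B' x 2 -> '2B'
  i=2: run of 'H' x 6 -> '6H'
  i=8: run of 'B' x 16 -> '16B'
  i=24: run of 'H' x 12 -> '12H'

RLE = 2B6H16B12H


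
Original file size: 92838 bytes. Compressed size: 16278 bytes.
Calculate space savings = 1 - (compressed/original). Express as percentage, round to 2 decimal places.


ratio = compressed/original = 16278/92838 = 0.175338
savings = 1 - ratio = 1 - 0.175338 = 0.824662
as a percentage: 0.824662 * 100 = 82.47%

Space savings = 1 - 16278/92838 = 82.47%


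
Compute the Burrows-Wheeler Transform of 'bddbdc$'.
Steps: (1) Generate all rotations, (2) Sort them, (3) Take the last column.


Rotations (sorted):
  0: $bddbdc -> last char: c
  1: bdc$bdd -> last char: d
  2: bddbdc$ -> last char: $
  3: c$bddbd -> last char: d
  4: dbdc$bd -> last char: d
  5: dc$bddb -> last char: b
  6: ddbdc$b -> last char: b


BWT = cd$ddbb


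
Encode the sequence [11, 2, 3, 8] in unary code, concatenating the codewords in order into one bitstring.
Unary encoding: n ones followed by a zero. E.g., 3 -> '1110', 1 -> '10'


Encode each number as n ones followed by a terminating 0:
  11 -> 111111111110 (12 bits)
  2 -> 110 (3 bits)
  3 -> 1110 (4 bits)
  8 -> 111111110 (9 bits)
Total length = 12 + 3 + 4 + 9 = 28 bits.

Unary([11, 2, 3, 8]) = 1111111111101101110111111110 (28 bits)


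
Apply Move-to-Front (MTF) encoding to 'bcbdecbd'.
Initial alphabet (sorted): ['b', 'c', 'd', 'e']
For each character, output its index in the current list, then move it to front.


MTF encoding:
'b': index 0 in ['b', 'c', 'd', 'e'] -> ['b', 'c', 'd', 'e']
'c': index 1 in ['b', 'c', 'd', 'e'] -> ['c', 'b', 'd', 'e']
'b': index 1 in ['c', 'b', 'd', 'e'] -> ['b', 'c', 'd', 'e']
'd': index 2 in ['b', 'c', 'd', 'e'] -> ['d', 'b', 'c', 'e']
'e': index 3 in ['d', 'b', 'c', 'e'] -> ['e', 'd', 'b', 'c']
'c': index 3 in ['e', 'd', 'b', 'c'] -> ['c', 'e', 'd', 'b']
'b': index 3 in ['c', 'e', 'd', 'b'] -> ['b', 'c', 'e', 'd']
'd': index 3 in ['b', 'c', 'e', 'd'] -> ['d', 'b', 'c', 'e']


Output: [0, 1, 1, 2, 3, 3, 3, 3]


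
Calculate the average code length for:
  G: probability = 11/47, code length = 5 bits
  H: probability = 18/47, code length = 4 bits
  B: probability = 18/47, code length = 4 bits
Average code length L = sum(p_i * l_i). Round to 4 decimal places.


Weighted contributions p_i * l_i:
  G: (11/47) * 5 = 55/47
  H: (18/47) * 4 = 72/47
  B: (18/47) * 4 = 72/47
Sum = (55 + 72 + 72)/47 = 199/47

L = 199/47 = 4.2340 bits/symbol


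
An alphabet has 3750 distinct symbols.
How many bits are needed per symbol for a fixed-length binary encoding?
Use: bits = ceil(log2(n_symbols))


log2(3750) = 11.8727
Bracket: 2^11 = 2048 < 3750 <= 2^12 = 4096
So ceil(log2(3750)) = 12

bits = ceil(log2(3750)) = ceil(11.8727) = 12 bits


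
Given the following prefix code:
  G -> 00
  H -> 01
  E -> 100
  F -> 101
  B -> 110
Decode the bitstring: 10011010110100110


Decoding step by step:
Bits 100 -> E
Bits 110 -> B
Bits 101 -> F
Bits 101 -> F
Bits 00 -> G
Bits 110 -> B


Decoded message: EBFFGB


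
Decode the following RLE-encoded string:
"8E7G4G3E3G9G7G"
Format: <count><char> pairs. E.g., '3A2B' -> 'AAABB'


Expanding each <count><char> pair:
  8E -> 'EEEEEEEE'
  7G -> 'GGGGGGG'
  4G -> 'GGGG'
  3E -> 'EEE'
  3G -> 'GGG'
  9G -> 'GGGGGGGGG'
  7G -> 'GGGGGGG'

Decoded = EEEEEEEEGGGGGGGGGGGEEEGGGGGGGGGGGGGGGGGGG


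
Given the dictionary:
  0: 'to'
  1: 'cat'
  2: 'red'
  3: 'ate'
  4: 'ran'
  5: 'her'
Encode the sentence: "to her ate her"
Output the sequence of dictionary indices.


Look up each word in the dictionary:
  'to' -> 0
  'her' -> 5
  'ate' -> 3
  'her' -> 5

Encoded: [0, 5, 3, 5]


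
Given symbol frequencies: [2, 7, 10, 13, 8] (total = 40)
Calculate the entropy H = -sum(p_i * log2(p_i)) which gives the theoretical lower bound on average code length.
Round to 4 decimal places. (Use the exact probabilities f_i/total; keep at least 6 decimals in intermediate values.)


Per-symbol terms -p_i * log2(p_i) with p_i = f_i/40:
  p = 2/40 = 0.050000: log2(p) = -4.321928, -p*log2(p) = 0.216096
  p = 7/40 = 0.175000: log2(p) = -2.514573, -p*log2(p) = 0.440050
  p = 10/40 = 0.250000: log2(p) = -2.000000, -p*log2(p) = 0.500000
  p = 13/40 = 0.325000: log2(p) = -1.621488, -p*log2(p) = 0.526984
  p = 8/40 = 0.200000: log2(p) = -2.321928, -p*log2(p) = 0.464386
H = 0.216096 + 0.440050 + 0.500000 + 0.526984 + 0.464386 = 2.147516

H = 2.1475 bits/symbol


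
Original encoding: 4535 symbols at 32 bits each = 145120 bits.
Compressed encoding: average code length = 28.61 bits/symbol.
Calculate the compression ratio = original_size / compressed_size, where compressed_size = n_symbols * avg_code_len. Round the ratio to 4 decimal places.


original_size = n_symbols * orig_bits = 4535 * 32 = 145120 bits
compressed_size = n_symbols * avg_code_len = 4535 * 28.61 = 129746.35 bits
ratio = original_size / compressed_size = 145120 / 129746.35 = 1.1185

Compression ratio = 1.1185


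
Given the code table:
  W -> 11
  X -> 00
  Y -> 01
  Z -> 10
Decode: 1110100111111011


Decoding:
11 -> W
10 -> Z
10 -> Z
01 -> Y
11 -> W
11 -> W
10 -> Z
11 -> W


Result: WZZYWWZW


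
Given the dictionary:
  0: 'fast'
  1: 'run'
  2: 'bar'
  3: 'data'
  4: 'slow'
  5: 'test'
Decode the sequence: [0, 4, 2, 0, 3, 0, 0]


Look up each index in the dictionary:
  0 -> 'fast'
  4 -> 'slow'
  2 -> 'bar'
  0 -> 'fast'
  3 -> 'data'
  0 -> 'fast'
  0 -> 'fast'

Decoded: "fast slow bar fast data fast fast"


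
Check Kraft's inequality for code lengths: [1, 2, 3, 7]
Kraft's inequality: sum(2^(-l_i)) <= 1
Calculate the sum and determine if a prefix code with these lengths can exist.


Sum = 2^(-1) + 2^(-2) + 2^(-3) + 2^(-7)
    = 0.5 + 0.25 + 0.125 + 0.0078125
    = 113/128 = 0.8828125
Since 0.8828125 <= 1, Kraft's inequality IS satisfied.
A prefix code with these lengths CAN exist.

Kraft sum = 0.8828125. Satisfied.


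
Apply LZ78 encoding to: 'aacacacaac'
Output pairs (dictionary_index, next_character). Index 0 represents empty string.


LZ78 encoding steps:
Dictionary: {0: ''}
Step 1: w='' (idx 0), next='a' -> output (0, 'a'), add 'a' as idx 1
Step 2: w='a' (idx 1), next='c' -> output (1, 'c'), add 'ac' as idx 2
Step 3: w='ac' (idx 2), next='a' -> output (2, 'a'), add 'aca' as idx 3
Step 4: w='' (idx 0), next='c' -> output (0, 'c'), add 'c' as idx 4
Step 5: w='a' (idx 1), next='a' -> output (1, 'a'), add 'aa' as idx 5
Step 6: w='c' (idx 4), end of input -> output (4, '')


Encoded: [(0, 'a'), (1, 'c'), (2, 'a'), (0, 'c'), (1, 'a'), (4, '')]


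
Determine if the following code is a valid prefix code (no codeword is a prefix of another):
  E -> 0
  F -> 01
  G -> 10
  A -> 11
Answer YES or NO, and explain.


Checking each pair (does one codeword prefix another?):
  E='0' vs F='01': prefix -- VIOLATION

NO -- this is NOT a valid prefix code. E (0) is a prefix of F (01).


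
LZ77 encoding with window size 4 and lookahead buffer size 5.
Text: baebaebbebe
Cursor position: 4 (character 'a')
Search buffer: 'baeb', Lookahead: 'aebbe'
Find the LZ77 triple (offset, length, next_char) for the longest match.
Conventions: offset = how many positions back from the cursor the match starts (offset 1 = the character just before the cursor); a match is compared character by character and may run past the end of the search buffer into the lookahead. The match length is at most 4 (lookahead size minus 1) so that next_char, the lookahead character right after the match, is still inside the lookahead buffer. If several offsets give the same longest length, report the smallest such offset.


Try each offset into the search buffer:
  offset=1 (pos 3, char 'b'): match length 0
  offset=2 (pos 2, char 'e'): match length 0
  offset=3 (pos 1, char 'a'): match length 3
  offset=4 (pos 0, char 'b'): match length 0
Longest match has length 3 at offset 3.
next_char = character at position 4 + 3 = 7 -> 'b'

Best match: offset=3, length=3 (matching 'aeb' starting at position 1)
LZ77 triple: (3, 3, 'b')


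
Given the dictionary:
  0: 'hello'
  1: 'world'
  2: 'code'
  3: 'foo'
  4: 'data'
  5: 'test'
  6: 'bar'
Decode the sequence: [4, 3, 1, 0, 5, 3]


Look up each index in the dictionary:
  4 -> 'data'
  3 -> 'foo'
  1 -> 'world'
  0 -> 'hello'
  5 -> 'test'
  3 -> 'foo'

Decoded: "data foo world hello test foo"


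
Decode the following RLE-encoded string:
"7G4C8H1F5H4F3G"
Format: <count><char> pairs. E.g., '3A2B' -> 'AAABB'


Expanding each <count><char> pair:
  7G -> 'GGGGGGG'
  4C -> 'CCCC'
  8H -> 'HHHHHHHH'
  1F -> 'F'
  5H -> 'HHHHH'
  4F -> 'FFFF'
  3G -> 'GGG'

Decoded = GGGGGGGCCCCHHHHHHHHFHHHHHFFFFGGG


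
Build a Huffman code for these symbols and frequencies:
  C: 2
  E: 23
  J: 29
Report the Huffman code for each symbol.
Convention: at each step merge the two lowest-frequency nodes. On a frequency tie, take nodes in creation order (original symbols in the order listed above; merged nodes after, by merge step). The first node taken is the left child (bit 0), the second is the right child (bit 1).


Huffman tree construction:
Step 1: Merge C(2) + E(23) = 25
Step 2: Merge (C+E)(25) + J(29) = 54
Read each symbol's code off the tree from the root (left child = 0, right child = 1).

Codes:
  C: 00 (length 2)
  E: 01 (length 2)
  J: 1 (length 1)
Average code length: 79/54 = 1.4630 bits/symbol


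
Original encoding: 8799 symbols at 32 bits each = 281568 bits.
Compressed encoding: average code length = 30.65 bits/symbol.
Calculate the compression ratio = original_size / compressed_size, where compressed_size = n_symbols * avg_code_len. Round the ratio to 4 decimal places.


original_size = n_symbols * orig_bits = 8799 * 32 = 281568 bits
compressed_size = n_symbols * avg_code_len = 8799 * 30.65 = 269689.35 bits
ratio = original_size / compressed_size = 281568 / 269689.35 = 1.044

Compression ratio = 1.044


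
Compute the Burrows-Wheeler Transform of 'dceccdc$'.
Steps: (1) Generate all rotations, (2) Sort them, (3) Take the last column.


Rotations (sorted):
  0: $dceccdc -> last char: c
  1: c$dceccd -> last char: d
  2: ccdc$dce -> last char: e
  3: cdc$dcec -> last char: c
  4: ceccdc$d -> last char: d
  5: dc$dcecc -> last char: c
  6: dceccdc$ -> last char: $
  7: eccdc$dc -> last char: c


BWT = cdecdc$c


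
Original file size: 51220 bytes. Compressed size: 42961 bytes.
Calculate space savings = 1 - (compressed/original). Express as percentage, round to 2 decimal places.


ratio = compressed/original = 42961/51220 = 0.838754
savings = 1 - ratio = 1 - 0.838754 = 0.161246
as a percentage: 0.161246 * 100 = 16.12%

Space savings = 1 - 42961/51220 = 16.12%


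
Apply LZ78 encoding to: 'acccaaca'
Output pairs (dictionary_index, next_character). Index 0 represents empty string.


LZ78 encoding steps:
Dictionary: {0: ''}
Step 1: w='' (idx 0), next='a' -> output (0, 'a'), add 'a' as idx 1
Step 2: w='' (idx 0), next='c' -> output (0, 'c'), add 'c' as idx 2
Step 3: w='c' (idx 2), next='c' -> output (2, 'c'), add 'cc' as idx 3
Step 4: w='a' (idx 1), next='a' -> output (1, 'a'), add 'aa' as idx 4
Step 5: w='c' (idx 2), next='a' -> output (2, 'a'), add 'ca' as idx 5


Encoded: [(0, 'a'), (0, 'c'), (2, 'c'), (1, 'a'), (2, 'a')]


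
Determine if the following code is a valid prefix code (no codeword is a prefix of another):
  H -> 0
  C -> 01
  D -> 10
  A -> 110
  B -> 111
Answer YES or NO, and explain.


Checking each pair (does one codeword prefix another?):
  H='0' vs C='01': prefix -- VIOLATION

NO -- this is NOT a valid prefix code. H (0) is a prefix of C (01).


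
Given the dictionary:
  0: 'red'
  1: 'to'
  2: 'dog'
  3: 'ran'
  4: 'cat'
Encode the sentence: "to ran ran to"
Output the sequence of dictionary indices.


Look up each word in the dictionary:
  'to' -> 1
  'ran' -> 3
  'ran' -> 3
  'to' -> 1

Encoded: [1, 3, 3, 1]


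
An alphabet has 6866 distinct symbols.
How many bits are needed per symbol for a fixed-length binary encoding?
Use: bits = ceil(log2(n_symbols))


log2(6866) = 12.7453
Bracket: 2^12 = 4096 < 6866 <= 2^13 = 8192
So ceil(log2(6866)) = 13

bits = ceil(log2(6866)) = ceil(12.7453) = 13 bits


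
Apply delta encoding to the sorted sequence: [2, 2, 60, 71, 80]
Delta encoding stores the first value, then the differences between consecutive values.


First value: 2
Deltas:
  2 - 2 = 0
  60 - 2 = 58
  71 - 60 = 11
  80 - 71 = 9


Delta encoded: [2, 0, 58, 11, 9]


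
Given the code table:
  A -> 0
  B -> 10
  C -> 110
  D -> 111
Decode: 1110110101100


Decoding:
111 -> D
0 -> A
110 -> C
10 -> B
110 -> C
0 -> A


Result: DACBCA


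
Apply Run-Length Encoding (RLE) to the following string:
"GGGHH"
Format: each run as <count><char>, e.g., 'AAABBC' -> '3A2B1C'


Scanning runs left to right:
  i=0: run of 'G' x 3 -> '3G'
  i=3: run of 'H' x 2 -> '2H'

RLE = 3G2H


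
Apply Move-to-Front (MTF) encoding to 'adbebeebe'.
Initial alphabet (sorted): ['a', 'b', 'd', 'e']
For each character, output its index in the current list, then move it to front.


MTF encoding:
'a': index 0 in ['a', 'b', 'd', 'e'] -> ['a', 'b', 'd', 'e']
'd': index 2 in ['a', 'b', 'd', 'e'] -> ['d', 'a', 'b', 'e']
'b': index 2 in ['d', 'a', 'b', 'e'] -> ['b', 'd', 'a', 'e']
'e': index 3 in ['b', 'd', 'a', 'e'] -> ['e', 'b', 'd', 'a']
'b': index 1 in ['e', 'b', 'd', 'a'] -> ['b', 'e', 'd', 'a']
'e': index 1 in ['b', 'e', 'd', 'a'] -> ['e', 'b', 'd', 'a']
'e': index 0 in ['e', 'b', 'd', 'a'] -> ['e', 'b', 'd', 'a']
'b': index 1 in ['e', 'b', 'd', 'a'] -> ['b', 'e', 'd', 'a']
'e': index 1 in ['b', 'e', 'd', 'a'] -> ['e', 'b', 'd', 'a']


Output: [0, 2, 2, 3, 1, 1, 0, 1, 1]


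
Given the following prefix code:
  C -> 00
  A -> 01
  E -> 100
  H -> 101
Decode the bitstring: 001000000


Decoding step by step:
Bits 00 -> C
Bits 100 -> E
Bits 00 -> C
Bits 00 -> C


Decoded message: CECC


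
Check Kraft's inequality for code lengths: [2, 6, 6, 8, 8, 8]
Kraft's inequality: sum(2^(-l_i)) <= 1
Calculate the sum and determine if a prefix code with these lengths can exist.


Sum = 2^(-2) + 2^(-6) + 2^(-6) + 2^(-8) + 2^(-8) + 2^(-8)
    = 0.25 + 0.015625 + 0.015625 + 0.00390625 + 0.00390625 + 0.00390625
    = 75/256 = 0.29296875
Since 0.29296875 <= 1, Kraft's inequality IS satisfied.
A prefix code with these lengths CAN exist.

Kraft sum = 0.29296875. Satisfied.


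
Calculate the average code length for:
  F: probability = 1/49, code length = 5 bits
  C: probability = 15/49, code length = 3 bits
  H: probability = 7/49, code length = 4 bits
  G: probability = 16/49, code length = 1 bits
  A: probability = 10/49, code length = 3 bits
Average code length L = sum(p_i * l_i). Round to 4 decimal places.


Weighted contributions p_i * l_i:
  F: (1/49) * 5 = 5/49
  C: (15/49) * 3 = 45/49
  H: (7/49) * 4 = 28/49
  G: (16/49) * 1 = 16/49
  A: (10/49) * 3 = 30/49
Sum = (5 + 45 + 28 + 16 + 30)/49 = 124/49

L = 124/49 = 2.5306 bits/symbol


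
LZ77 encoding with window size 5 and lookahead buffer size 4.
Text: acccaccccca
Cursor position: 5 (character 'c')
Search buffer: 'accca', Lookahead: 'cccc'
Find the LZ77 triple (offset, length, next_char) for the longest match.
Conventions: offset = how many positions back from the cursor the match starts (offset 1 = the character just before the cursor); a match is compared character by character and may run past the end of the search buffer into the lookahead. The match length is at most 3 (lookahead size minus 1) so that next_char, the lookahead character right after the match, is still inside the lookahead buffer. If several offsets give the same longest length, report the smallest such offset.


Try each offset into the search buffer:
  offset=1 (pos 4, char 'a'): match length 0
  offset=2 (pos 3, char 'c'): match length 1
  offset=3 (pos 2, char 'c'): match length 2
  offset=4 (pos 1, char 'c'): match length 3
  offset=5 (pos 0, char 'a'): match length 0
Longest match has length 3 at offset 4.
next_char = character at position 5 + 3 = 8 -> 'c'

Best match: offset=4, length=3 (matching 'ccc' starting at position 1)
LZ77 triple: (4, 3, 'c')


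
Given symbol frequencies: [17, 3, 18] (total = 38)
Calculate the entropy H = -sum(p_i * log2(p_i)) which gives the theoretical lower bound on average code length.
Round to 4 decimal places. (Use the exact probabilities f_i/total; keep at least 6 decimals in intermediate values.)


Per-symbol terms -p_i * log2(p_i) with p_i = f_i/38:
  p = 17/38 = 0.447368: log2(p) = -1.160465, -p*log2(p) = 0.519155
  p = 3/38 = 0.078947: log2(p) = -3.662965, -p*log2(p) = 0.289181
  p = 18/38 = 0.473684: log2(p) = -1.078003, -p*log2(p) = 0.510633
H = 0.519155 + 0.289181 + 0.510633 = 1.318969

H = 1.319 bits/symbol


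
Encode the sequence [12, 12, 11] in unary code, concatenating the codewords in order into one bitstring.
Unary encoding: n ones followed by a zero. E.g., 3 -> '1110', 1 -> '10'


Encode each number as n ones followed by a terminating 0:
  12 -> 1111111111110 (13 bits)
  12 -> 1111111111110 (13 bits)
  11 -> 111111111110 (12 bits)
Total length = 13 + 13 + 12 = 38 bits.

Unary([12, 12, 11]) = 11111111111101111111111110111111111110 (38 bits)


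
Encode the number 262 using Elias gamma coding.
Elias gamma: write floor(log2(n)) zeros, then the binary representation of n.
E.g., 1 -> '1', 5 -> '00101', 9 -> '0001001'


num_bits = floor(log2(262)) + 1 = 9
leading_zeros = num_bits - 1 = 8
binary(262) = 100000110

Elias gamma(262) = '00000000' + '100000110' = 00000000100000110 (17 bits)


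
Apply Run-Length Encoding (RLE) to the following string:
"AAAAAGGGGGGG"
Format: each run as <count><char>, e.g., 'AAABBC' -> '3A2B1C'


Scanning runs left to right:
  i=0: run of 'A' x 5 -> '5A'
  i=5: run of 'G' x 7 -> '7G'

RLE = 5A7G


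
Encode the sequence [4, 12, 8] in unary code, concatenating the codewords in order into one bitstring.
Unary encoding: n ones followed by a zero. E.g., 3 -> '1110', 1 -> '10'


Encode each number as n ones followed by a terminating 0:
  4 -> 11110 (5 bits)
  12 -> 1111111111110 (13 bits)
  8 -> 111111110 (9 bits)
Total length = 5 + 13 + 9 = 27 bits.

Unary([4, 12, 8]) = 111101111111111110111111110 (27 bits)


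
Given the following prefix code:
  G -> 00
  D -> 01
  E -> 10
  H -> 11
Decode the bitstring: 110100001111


Decoding step by step:
Bits 11 -> H
Bits 01 -> D
Bits 00 -> G
Bits 00 -> G
Bits 11 -> H
Bits 11 -> H


Decoded message: HDGGHH


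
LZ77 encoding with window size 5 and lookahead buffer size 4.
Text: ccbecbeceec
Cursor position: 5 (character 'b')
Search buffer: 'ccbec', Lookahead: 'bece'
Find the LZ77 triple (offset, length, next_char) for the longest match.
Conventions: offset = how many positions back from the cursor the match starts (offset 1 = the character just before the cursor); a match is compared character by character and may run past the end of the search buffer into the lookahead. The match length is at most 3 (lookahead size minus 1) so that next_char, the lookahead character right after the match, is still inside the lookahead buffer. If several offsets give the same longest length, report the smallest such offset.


Try each offset into the search buffer:
  offset=1 (pos 4, char 'c'): match length 0
  offset=2 (pos 3, char 'e'): match length 0
  offset=3 (pos 2, char 'b'): match length 3
  offset=4 (pos 1, char 'c'): match length 0
  offset=5 (pos 0, char 'c'): match length 0
Longest match has length 3 at offset 3.
next_char = character at position 5 + 3 = 8 -> 'e'

Best match: offset=3, length=3 (matching 'bec' starting at position 2)
LZ77 triple: (3, 3, 'e')


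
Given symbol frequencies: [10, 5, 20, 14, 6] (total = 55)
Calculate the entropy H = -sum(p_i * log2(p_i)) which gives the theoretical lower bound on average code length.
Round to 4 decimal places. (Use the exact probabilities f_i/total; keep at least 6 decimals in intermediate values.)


Per-symbol terms -p_i * log2(p_i) with p_i = f_i/55:
  p = 10/55 = 0.181818: log2(p) = -2.459432, -p*log2(p) = 0.447169
  p = 5/55 = 0.090909: log2(p) = -3.459432, -p*log2(p) = 0.314494
  p = 20/55 = 0.363636: log2(p) = -1.459432, -p*log2(p) = 0.530702
  p = 14/55 = 0.254545: log2(p) = -1.974005, -p*log2(p) = 0.502474
  p = 6/55 = 0.109091: log2(p) = -3.196397, -p*log2(p) = 0.348698
H = 0.447169 + 0.314494 + 0.530702 + 0.502474 + 0.348698 = 2.143537

H = 2.1435 bits/symbol


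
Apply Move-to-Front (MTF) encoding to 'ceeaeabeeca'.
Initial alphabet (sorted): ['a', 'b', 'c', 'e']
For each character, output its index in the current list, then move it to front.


MTF encoding:
'c': index 2 in ['a', 'b', 'c', 'e'] -> ['c', 'a', 'b', 'e']
'e': index 3 in ['c', 'a', 'b', 'e'] -> ['e', 'c', 'a', 'b']
'e': index 0 in ['e', 'c', 'a', 'b'] -> ['e', 'c', 'a', 'b']
'a': index 2 in ['e', 'c', 'a', 'b'] -> ['a', 'e', 'c', 'b']
'e': index 1 in ['a', 'e', 'c', 'b'] -> ['e', 'a', 'c', 'b']
'a': index 1 in ['e', 'a', 'c', 'b'] -> ['a', 'e', 'c', 'b']
'b': index 3 in ['a', 'e', 'c', 'b'] -> ['b', 'a', 'e', 'c']
'e': index 2 in ['b', 'a', 'e', 'c'] -> ['e', 'b', 'a', 'c']
'e': index 0 in ['e', 'b', 'a', 'c'] -> ['e', 'b', 'a', 'c']
'c': index 3 in ['e', 'b', 'a', 'c'] -> ['c', 'e', 'b', 'a']
'a': index 3 in ['c', 'e', 'b', 'a'] -> ['a', 'c', 'e', 'b']


Output: [2, 3, 0, 2, 1, 1, 3, 2, 0, 3, 3]


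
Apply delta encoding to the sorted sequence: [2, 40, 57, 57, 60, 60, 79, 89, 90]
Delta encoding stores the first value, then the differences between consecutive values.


First value: 2
Deltas:
  40 - 2 = 38
  57 - 40 = 17
  57 - 57 = 0
  60 - 57 = 3
  60 - 60 = 0
  79 - 60 = 19
  89 - 79 = 10
  90 - 89 = 1


Delta encoded: [2, 38, 17, 0, 3, 0, 19, 10, 1]


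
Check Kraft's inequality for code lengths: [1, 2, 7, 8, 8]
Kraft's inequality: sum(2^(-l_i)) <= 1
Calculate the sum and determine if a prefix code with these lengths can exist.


Sum = 2^(-1) + 2^(-2) + 2^(-7) + 2^(-8) + 2^(-8)
    = 0.5 + 0.25 + 0.0078125 + 0.00390625 + 0.00390625
    = 196/256 = 0.765625
Since 0.765625 <= 1, Kraft's inequality IS satisfied.
A prefix code with these lengths CAN exist.

Kraft sum = 0.765625. Satisfied.
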